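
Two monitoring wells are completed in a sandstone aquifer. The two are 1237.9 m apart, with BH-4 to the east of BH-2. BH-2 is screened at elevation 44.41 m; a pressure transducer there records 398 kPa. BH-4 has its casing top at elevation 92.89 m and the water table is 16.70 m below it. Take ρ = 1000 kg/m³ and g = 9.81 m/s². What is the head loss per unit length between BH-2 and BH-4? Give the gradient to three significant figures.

i ≈ 0.00710 m/m

Pressure head at BH-2: ψ = P/(ρg) = 398×1000 / (1000 × 9.81) = 40.57 m.
Total head at BH-2: h = z + ψ = 44.41 + 40.57 = 84.98 m.
Total head at BH-4: h = 92.89 − 16.70 = 76.19 m.
Head difference: h(BH-2) − h(BH-4) = 84.98 − 76.19 = 8.79 m.
Hydraulic gradient: i = |Δh| / L = 8.79 / 1237.9 = 0.00710.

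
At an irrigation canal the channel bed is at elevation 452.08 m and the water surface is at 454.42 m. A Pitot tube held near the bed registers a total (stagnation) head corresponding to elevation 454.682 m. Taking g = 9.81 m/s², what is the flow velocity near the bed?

Near the bed, under hydrostatic conditions, the piezometric head (z + ψ) equals the free-surface elevation, 454.42 m.
Velocity head = total − piezometric = 454.682 − 454.42 = 0.262 m.
v = √(2g·h_v) = √(2 × 9.81 × 0.262) = 2.27 m/s.

v ≈ 2.27 m/s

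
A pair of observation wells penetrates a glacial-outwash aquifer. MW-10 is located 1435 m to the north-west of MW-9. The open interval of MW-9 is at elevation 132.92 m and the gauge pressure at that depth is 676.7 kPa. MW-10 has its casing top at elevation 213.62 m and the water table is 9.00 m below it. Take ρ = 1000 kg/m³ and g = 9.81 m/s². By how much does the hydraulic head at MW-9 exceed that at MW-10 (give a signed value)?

Pressure head at MW-9: ψ = P/(ρg) = 676.7×1000 / (1000 × 9.81) = 68.98 m.
Total head at MW-9: h = z + ψ = 132.92 + 68.98 = 201.90 m.
Total head at MW-10: h = 213.62 − 9.00 = 204.62 m.
Head difference: h(MW-9) − h(MW-10) = 201.90 − 204.62 = -2.72 m.

Δh ≈ -2.72 m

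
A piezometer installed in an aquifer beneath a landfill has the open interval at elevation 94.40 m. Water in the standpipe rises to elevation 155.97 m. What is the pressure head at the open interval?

Total head h = 155.97 m (the water-surface elevation in the piezometer).
Pressure head ψ = h − z = 155.97 − 94.40 = 61.57 m.

ψ ≈ 61.57 m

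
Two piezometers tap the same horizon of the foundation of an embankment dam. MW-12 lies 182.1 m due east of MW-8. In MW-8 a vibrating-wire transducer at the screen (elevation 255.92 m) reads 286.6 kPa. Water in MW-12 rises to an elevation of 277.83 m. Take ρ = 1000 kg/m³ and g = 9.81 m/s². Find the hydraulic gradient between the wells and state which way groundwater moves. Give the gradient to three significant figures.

i ≈ 0.0401; groundwater flows toward the east

Pressure head at MW-8: ψ = P/(ρg) = 286.6×1000 / (1000 × 9.81) = 29.22 m.
Total head at MW-8: h = z + ψ = 255.92 + 29.22 = 285.14 m.
Total head at MW-12: h = 277.83 m (water level in the piezometer is the total head).
Head difference: h(MW-8) − h(MW-12) = 285.14 − 277.83 = 7.31 m.
Hydraulic gradient: i = |Δh| / L = 7.31 / 182.1 = 0.0401.
Flow is from higher to lower head: from MW-8 toward MW-12, i.e. toward the east.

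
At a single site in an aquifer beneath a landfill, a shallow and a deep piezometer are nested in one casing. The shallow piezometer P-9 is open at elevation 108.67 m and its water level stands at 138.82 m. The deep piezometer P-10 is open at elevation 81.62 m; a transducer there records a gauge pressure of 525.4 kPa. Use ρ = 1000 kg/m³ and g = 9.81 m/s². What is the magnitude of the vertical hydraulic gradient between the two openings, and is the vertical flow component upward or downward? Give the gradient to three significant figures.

Total head at P-9: h = 138.82 m (water level in the standpipe).
Pressure head at P-10: ψ = P/(ρg) = 525.4×1000 / (1000 × 9.81) = 53.56 m.
Total head at P-10: h = z + ψ = 81.62 + 53.56 = 135.18 m.
Δh = h(P-9) − h(P-10) = 138.82 − 135.18 = 3.64 m.
Vertical separation Δz = 108.67 − 81.62 = 27.05 m.
|i_v| = |Δh| / Δz = 3.64 / 27.05 = 0.135.
Head is higher in the shallow piezometer, so vertical flow is downward (recharge condition).

|i_v| ≈ 0.135; vertical flow is downward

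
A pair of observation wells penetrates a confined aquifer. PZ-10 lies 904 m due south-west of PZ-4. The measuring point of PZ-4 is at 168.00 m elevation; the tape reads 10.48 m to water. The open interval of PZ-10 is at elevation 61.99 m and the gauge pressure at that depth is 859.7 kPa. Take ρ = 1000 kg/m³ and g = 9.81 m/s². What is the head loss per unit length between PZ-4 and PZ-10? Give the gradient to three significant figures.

i ≈ 0.00873 m/m

Total head at PZ-4: h = 168.00 − 10.48 = 157.52 m.
Pressure head at PZ-10: ψ = P/(ρg) = 859.7×1000 / (1000 × 9.81) = 87.64 m.
Total head at PZ-10: h = z + ψ = 61.99 + 87.64 = 149.63 m.
Head difference: h(PZ-4) − h(PZ-10) = 157.52 − 149.63 = 7.89 m.
Hydraulic gradient: i = |Δh| / L = 7.89 / 904 = 0.00873.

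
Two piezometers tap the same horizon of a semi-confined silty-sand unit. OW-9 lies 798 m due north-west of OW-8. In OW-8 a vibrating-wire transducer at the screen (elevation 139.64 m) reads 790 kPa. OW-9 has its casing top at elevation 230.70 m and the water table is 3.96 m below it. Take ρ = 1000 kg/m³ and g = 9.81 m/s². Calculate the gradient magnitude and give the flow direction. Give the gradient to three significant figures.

i ≈ 0.00823; groundwater flows toward the south-east

Pressure head at OW-8: ψ = P/(ρg) = 790×1000 / (1000 × 9.81) = 80.53 m.
Total head at OW-8: h = z + ψ = 139.64 + 80.53 = 220.17 m.
Total head at OW-9: h = 230.70 − 3.96 = 226.74 m.
Head difference: h(OW-8) − h(OW-9) = 220.17 − 226.74 = -6.57 m.
Hydraulic gradient: i = |Δh| / L = 6.57 / 798 = 0.00823.
Flow is from higher to lower head: from OW-9 toward OW-8, i.e. toward the south-east.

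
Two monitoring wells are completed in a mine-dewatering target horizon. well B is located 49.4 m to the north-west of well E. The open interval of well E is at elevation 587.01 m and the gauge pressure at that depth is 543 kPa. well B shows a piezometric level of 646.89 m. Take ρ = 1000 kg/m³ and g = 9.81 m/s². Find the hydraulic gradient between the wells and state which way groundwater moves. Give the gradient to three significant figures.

Pressure head at well E: ψ = P/(ρg) = 543×1000 / (1000 × 9.81) = 55.35 m.
Total head at well E: h = z + ψ = 587.01 + 55.35 = 642.36 m.
Total head at well B: h = 646.89 m (water level in the piezometer is the total head).
Head difference: h(well E) − h(well B) = 642.36 − 646.89 = -4.53 m.
Hydraulic gradient: i = |Δh| / L = 4.53 / 49.4 = 0.0917.
Flow is from higher to lower head: from well B toward well E, i.e. toward the south-east.

i ≈ 0.0917; groundwater flows toward the south-east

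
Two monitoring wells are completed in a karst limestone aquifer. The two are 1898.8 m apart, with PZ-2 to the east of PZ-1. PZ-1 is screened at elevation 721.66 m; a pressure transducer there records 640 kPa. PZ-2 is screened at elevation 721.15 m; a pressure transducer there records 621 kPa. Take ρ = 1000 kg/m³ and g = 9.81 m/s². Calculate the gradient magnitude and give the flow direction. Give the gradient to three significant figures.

Pressure head at PZ-1: ψ = P/(ρg) = 640×1000 / (1000 × 9.81) = 65.24 m.
Total head at PZ-1: h = z + ψ = 721.66 + 65.24 = 786.90 m.
Pressure head at PZ-2: ψ = P/(ρg) = 621×1000 / (1000 × 9.81) = 63.30 m.
Total head at PZ-2: h = z + ψ = 721.15 + 63.30 = 784.45 m.
Head difference: h(PZ-1) − h(PZ-2) = 786.90 − 784.45 = 2.45 m.
Hydraulic gradient: i = |Δh| / L = 2.45 / 1898.8 = 0.00129.
Flow is from higher to lower head: from PZ-1 toward PZ-2, i.e. toward the east.

i ≈ 0.00129; groundwater flows toward the east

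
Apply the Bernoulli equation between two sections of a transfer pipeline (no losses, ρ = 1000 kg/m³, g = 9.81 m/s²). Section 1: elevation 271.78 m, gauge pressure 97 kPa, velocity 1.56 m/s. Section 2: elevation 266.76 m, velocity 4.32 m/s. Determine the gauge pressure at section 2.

P₂ ≈ 138 kPa

Pressure head at 1: ψ₁ = P₁/(ρg) = 97×1000 / (1000 × 9.81) = 9.89 m.
Velocity heads: v₁²/2g = 1.56²/19.62 = 0.124 m; v₂²/2g = 4.32²/19.62 = 0.951 m.
Total head H = z₁ + ψ₁ + v₁²/2g = 271.78 + 9.89 + 0.124 = 281.79 m.
ψ₂ = H − z₂ − v₂²/2g = 281.79 − 266.76 − 0.951 = 14.08 m.
P₂ = ρgψ₂ = 1000 × 9.81 × 14.08 ≈ 138 kPa.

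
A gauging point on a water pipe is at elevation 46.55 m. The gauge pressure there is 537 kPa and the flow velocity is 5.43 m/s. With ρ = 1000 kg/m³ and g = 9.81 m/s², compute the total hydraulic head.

h ≈ 102.79 m

Pressure head ψ = P/(ρg) = 537×1000 / (1000 × 9.81) = 54.74 m.
Velocity head = v²/(2g) = 5.43² / (2 × 9.81) = 1.503 m.
h = z + ψ + v²/(2g) = 46.55 + 54.74 + 1.503 = 102.79 m.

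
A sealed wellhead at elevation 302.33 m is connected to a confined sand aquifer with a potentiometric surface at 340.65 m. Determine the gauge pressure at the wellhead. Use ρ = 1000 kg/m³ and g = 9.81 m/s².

Head above the cap: Δh = 340.65 − 302.33 = 38.32 m.
P = ρgΔh = 1000 × 9.81 × 38.32 = 375919 Pa ≈ 376 kPa.

P ≈ 376 kPa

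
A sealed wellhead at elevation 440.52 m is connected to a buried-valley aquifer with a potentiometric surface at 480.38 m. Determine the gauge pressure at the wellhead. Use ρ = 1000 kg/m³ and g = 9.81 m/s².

Head above the cap: Δh = 480.38 − 440.52 = 39.86 m.
P = ρgΔh = 1000 × 9.81 × 39.86 = 391027 Pa ≈ 391 kPa.

P ≈ 391 kPa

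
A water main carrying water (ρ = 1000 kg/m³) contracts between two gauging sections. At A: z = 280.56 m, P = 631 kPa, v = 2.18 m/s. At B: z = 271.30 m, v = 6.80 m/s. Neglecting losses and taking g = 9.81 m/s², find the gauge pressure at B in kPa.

P₂ ≈ 701 kPa

Pressure head at A: ψ₁ = P₁/(ρg) = 631×1000 / (1000 × 9.81) = 64.32 m.
Velocity heads: v₁²/2g = 2.18²/19.62 = 0.242 m; v₂²/2g = 6.80²/19.62 = 2.357 m.
Total head H = z₁ + ψ₁ + v₁²/2g = 280.56 + 64.32 + 0.242 = 345.12 m.
ψ₂ = H − z₂ − v₂²/2g = 345.12 − 271.30 − 2.357 = 71.46 m.
P₂ = ρgψ₂ = 1000 × 9.81 × 71.46 ≈ 701 kPa.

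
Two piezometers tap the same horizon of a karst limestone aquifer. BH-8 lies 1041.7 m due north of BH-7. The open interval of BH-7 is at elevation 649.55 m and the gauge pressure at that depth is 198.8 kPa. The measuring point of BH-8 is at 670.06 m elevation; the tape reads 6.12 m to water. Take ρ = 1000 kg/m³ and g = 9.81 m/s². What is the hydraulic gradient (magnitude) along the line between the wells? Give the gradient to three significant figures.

i ≈ 0.00564

Pressure head at BH-7: ψ = P/(ρg) = 198.8×1000 / (1000 × 9.81) = 20.27 m.
Total head at BH-7: h = z + ψ = 649.55 + 20.27 = 669.82 m.
Total head at BH-8: h = 670.06 − 6.12 = 663.94 m.
Head difference: h(BH-7) − h(BH-8) = 669.82 − 663.94 = 5.88 m.
Hydraulic gradient: i = |Δh| / L = 5.88 / 1041.7 = 0.00564.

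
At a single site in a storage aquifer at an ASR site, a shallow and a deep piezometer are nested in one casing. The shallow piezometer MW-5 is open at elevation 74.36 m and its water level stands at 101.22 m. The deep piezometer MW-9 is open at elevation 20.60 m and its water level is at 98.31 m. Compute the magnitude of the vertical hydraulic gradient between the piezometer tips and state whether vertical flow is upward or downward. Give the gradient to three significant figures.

|i_v| ≈ 0.0541; vertical flow is downward

Total head at MW-5: h = 101.22 m (water level in the standpipe).
Total head at MW-9: h = 98.31 m.
Δh = h(MW-5) − h(MW-9) = 101.22 − 98.31 = 2.91 m.
Vertical separation Δz = 74.36 − 20.60 = 53.76 m.
|i_v| = |Δh| / Δz = 2.91 / 53.76 = 0.0541.
Head is higher in the shallow piezometer, so vertical flow is downward (recharge condition).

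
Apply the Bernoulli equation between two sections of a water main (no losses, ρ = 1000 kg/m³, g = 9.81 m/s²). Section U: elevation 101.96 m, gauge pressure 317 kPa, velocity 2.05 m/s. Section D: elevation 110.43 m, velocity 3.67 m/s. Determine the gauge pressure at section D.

Pressure head at U: ψ₁ = P₁/(ρg) = 317×1000 / (1000 × 9.81) = 32.31 m.
Velocity heads: v₁²/2g = 2.05²/19.62 = 0.214 m; v₂²/2g = 3.67²/19.62 = 0.686 m.
Total head H = z₁ + ψ₁ + v₁²/2g = 101.96 + 32.31 + 0.214 = 134.48 m.
ψ₂ = H − z₂ − v₂²/2g = 134.48 − 110.43 − 0.686 = 23.36 m.
P₂ = ρgψ₂ = 1000 × 9.81 × 23.36 ≈ 229 kPa.

P₂ ≈ 229 kPa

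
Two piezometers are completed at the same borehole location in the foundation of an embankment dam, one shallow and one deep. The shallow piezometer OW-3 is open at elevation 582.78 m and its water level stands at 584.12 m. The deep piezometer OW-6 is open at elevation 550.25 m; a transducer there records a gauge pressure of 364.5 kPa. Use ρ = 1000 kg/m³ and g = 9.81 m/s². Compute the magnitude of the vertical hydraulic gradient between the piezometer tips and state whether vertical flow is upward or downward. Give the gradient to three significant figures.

Total head at OW-3: h = 584.12 m (water level in the standpipe).
Pressure head at OW-6: ψ = P/(ρg) = 364.5×1000 / (1000 × 9.81) = 37.16 m.
Total head at OW-6: h = z + ψ = 550.25 + 37.16 = 587.41 m.
Δh = h(OW-3) − h(OW-6) = 584.12 − 587.41 = -3.29 m.
Vertical separation Δz = 582.78 − 550.25 = 32.53 m.
|i_v| = |Δh| / Δz = 3.29 / 32.53 = 0.101.
Head is higher in the deep piezometer, so vertical flow is upward (discharge condition).

|i_v| ≈ 0.101; vertical flow is upward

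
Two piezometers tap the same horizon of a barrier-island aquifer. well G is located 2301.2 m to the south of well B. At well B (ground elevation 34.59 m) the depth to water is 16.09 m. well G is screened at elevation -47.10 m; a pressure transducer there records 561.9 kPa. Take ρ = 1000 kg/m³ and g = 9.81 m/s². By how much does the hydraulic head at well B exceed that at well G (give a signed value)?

Total head at well B: h = 34.59 − 16.09 = 18.50 m.
Pressure head at well G: ψ = P/(ρg) = 561.9×1000 / (1000 × 9.81) = 57.28 m.
Total head at well G: h = z + ψ = -47.10 + 57.28 = 10.18 m.
Head difference: h(well B) − h(well G) = 18.50 − 10.18 = 8.32 m.

Δh ≈ 8.32 m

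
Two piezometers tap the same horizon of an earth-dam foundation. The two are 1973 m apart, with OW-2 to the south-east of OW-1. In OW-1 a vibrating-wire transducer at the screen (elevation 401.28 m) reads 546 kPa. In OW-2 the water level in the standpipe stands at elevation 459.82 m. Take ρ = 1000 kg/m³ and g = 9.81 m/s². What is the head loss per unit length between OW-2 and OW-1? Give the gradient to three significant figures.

Pressure head at OW-1: ψ = P/(ρg) = 546×1000 / (1000 × 9.81) = 55.66 m.
Total head at OW-1: h = z + ψ = 401.28 + 55.66 = 456.94 m.
Total head at OW-2: h = 459.82 m (water level in the piezometer is the total head).
Head difference: h(OW-1) − h(OW-2) = 456.94 − 459.82 = -2.88 m.
Hydraulic gradient: i = |Δh| / L = 2.88 / 1973 = 0.00146.

i ≈ 0.00146 m/m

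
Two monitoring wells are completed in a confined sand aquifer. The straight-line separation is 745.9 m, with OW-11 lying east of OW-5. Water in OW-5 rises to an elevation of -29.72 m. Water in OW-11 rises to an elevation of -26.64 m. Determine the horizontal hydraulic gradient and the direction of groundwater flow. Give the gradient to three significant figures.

Total head at OW-5: h = -29.72 m (water level in the piezometer is the total head).
Total head at OW-11: h = -26.64 m (water level in the piezometer is the total head).
Head difference: h(OW-5) − h(OW-11) = -29.72 − (-26.64) = -3.08 m.
Hydraulic gradient: i = |Δh| / L = 3.08 / 745.9 = 0.00413.
Flow is from higher to lower head: from OW-11 toward OW-5, i.e. toward the west.

i ≈ 0.00413; groundwater flows toward the west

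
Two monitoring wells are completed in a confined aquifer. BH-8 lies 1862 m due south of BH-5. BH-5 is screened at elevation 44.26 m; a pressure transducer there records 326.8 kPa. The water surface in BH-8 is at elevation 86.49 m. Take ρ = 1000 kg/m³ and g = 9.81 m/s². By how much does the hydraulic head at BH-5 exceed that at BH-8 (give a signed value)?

Δh ≈ -8.92 m

Pressure head at BH-5: ψ = P/(ρg) = 326.8×1000 / (1000 × 9.81) = 33.31 m.
Total head at BH-5: h = z + ψ = 44.26 + 33.31 = 77.57 m.
Total head at BH-8: h = 86.49 m (water level in the piezometer is the total head).
Head difference: h(BH-5) − h(BH-8) = 77.57 − 86.49 = -8.92 m.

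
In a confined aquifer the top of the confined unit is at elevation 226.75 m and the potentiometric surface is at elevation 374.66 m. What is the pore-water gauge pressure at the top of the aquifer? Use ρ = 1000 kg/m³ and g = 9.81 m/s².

P ≈ 1450 kPa

Pressure head at the aquifer top: ψ = h − z = 374.66 − 226.75 = 147.91 m.
P = ρgψ = 1000 × 9.81 × 147.91 = 1450997 Pa ≈ 1450 kPa.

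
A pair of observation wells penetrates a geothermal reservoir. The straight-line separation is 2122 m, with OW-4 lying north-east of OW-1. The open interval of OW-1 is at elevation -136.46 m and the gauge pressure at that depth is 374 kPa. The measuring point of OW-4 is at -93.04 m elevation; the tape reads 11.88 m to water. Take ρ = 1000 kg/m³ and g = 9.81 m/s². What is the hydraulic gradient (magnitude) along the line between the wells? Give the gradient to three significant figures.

i ≈ 0.00310

Pressure head at OW-1: ψ = P/(ρg) = 374×1000 / (1000 × 9.81) = 38.12 m.
Total head at OW-1: h = z + ψ = -136.46 + 38.12 = -98.34 m.
Total head at OW-4: h = -93.04 − 11.88 = -104.92 m.
Head difference: h(OW-1) − h(OW-4) = -98.34 − (-104.92) = 6.58 m.
Hydraulic gradient: i = |Δh| / L = 6.58 / 2122 = 0.00310.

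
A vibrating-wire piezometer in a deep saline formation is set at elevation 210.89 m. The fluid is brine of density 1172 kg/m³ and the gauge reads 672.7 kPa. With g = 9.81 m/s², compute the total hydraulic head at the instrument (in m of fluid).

ψ = P/(ρg) = 672.7×1000 / (1172 × 9.81) = 58.51 m.
h = z + ψ = 210.89 + 58.51 = 269.40 m.

h ≈ 269.40 m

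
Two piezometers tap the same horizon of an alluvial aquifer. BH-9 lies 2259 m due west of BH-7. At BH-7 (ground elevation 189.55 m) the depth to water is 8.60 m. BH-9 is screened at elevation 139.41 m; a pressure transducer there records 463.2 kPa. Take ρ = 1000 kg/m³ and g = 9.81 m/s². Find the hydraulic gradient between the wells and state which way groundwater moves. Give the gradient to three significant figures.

i ≈ 0.00251; groundwater flows toward the east

Total head at BH-7: h = 189.55 − 8.60 = 180.95 m.
Pressure head at BH-9: ψ = P/(ρg) = 463.2×1000 / (1000 × 9.81) = 47.22 m.
Total head at BH-9: h = z + ψ = 139.41 + 47.22 = 186.63 m.
Head difference: h(BH-7) − h(BH-9) = 180.95 − 186.63 = -5.68 m.
Hydraulic gradient: i = |Δh| / L = 5.68 / 2259 = 0.00251.
Flow is from higher to lower head: from BH-9 toward BH-7, i.e. toward the east.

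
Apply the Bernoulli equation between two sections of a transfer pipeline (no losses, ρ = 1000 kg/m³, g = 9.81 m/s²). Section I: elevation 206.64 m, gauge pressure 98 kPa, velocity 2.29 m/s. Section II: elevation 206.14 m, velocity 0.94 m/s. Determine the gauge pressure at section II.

P₂ ≈ 105 kPa

Pressure head at I: ψ₁ = P₁/(ρg) = 98×1000 / (1000 × 9.81) = 9.99 m.
Velocity heads: v₁²/2g = 2.29²/19.62 = 0.267 m; v₂²/2g = 0.94²/19.62 = 0.045 m.
Total head H = z₁ + ψ₁ + v₁²/2g = 206.64 + 9.99 + 0.267 = 216.90 m.
ψ₂ = H − z₂ − v₂²/2g = 216.90 − 206.14 − 0.045 = 10.72 m.
P₂ = ρgψ₂ = 1000 × 9.81 × 10.72 ≈ 105 kPa.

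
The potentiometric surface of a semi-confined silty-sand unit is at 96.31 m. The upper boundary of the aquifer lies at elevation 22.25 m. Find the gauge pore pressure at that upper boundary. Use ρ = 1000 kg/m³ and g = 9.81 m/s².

Pressure head at the aquifer top: ψ = h − z = 96.31 − 22.25 = 74.06 m.
P = ρgψ = 1000 × 9.81 × 74.06 = 726529 Pa ≈ 727 kPa.

P ≈ 727 kPa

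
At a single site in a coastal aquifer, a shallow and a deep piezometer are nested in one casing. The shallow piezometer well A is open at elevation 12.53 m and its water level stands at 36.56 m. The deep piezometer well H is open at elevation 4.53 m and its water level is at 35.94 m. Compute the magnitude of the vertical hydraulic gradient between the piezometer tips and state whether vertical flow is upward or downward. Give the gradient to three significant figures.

Total head at well A: h = 36.56 m (water level in the standpipe).
Total head at well H: h = 35.94 m.
Δh = h(well A) − h(well H) = 36.56 − 35.94 = 0.62 m.
Vertical separation Δz = 12.53 − 4.53 = 8.00 m.
|i_v| = |Δh| / Δz = 0.62 / 8.00 = 0.0775.
Head is higher in the shallow piezometer, so vertical flow is downward (recharge condition).

|i_v| ≈ 0.0775; vertical flow is downward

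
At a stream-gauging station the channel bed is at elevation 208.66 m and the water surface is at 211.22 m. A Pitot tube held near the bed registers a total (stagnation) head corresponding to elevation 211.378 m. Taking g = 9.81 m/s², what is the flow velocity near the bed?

Near the bed, under hydrostatic conditions, the piezometric head (z + ψ) equals the free-surface elevation, 211.22 m.
Velocity head = total − piezometric = 211.378 − 211.22 = 0.158 m.
v = √(2g·h_v) = √(2 × 9.81 × 0.158) = 1.76 m/s.

v ≈ 1.76 m/s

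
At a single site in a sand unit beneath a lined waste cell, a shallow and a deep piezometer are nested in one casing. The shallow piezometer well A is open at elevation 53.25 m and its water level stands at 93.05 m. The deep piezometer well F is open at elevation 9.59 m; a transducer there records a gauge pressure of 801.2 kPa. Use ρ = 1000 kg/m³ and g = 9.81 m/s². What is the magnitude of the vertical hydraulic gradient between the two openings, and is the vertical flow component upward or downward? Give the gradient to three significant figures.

Total head at well A: h = 93.05 m (water level in the standpipe).
Pressure head at well F: ψ = P/(ρg) = 801.2×1000 / (1000 × 9.81) = 81.67 m.
Total head at well F: h = z + ψ = 9.59 + 81.67 = 91.26 m.
Δh = h(well A) − h(well F) = 93.05 − 91.26 = 1.79 m.
Vertical separation Δz = 53.25 − 9.59 = 43.66 m.
|i_v| = |Δh| / Δz = 1.79 / 43.66 = 0.0410.
Head is higher in the shallow piezometer, so vertical flow is downward (recharge condition).

|i_v| ≈ 0.0410; vertical flow is downward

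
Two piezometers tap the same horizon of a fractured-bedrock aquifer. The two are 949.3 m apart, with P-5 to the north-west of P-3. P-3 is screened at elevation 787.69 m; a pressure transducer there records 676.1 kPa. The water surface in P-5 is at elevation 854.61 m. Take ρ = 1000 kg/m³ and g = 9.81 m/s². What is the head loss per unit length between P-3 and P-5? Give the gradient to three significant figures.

i ≈ 0.00211 m/m

Pressure head at P-3: ψ = P/(ρg) = 676.1×1000 / (1000 × 9.81) = 68.92 m.
Total head at P-3: h = z + ψ = 787.69 + 68.92 = 856.61 m.
Total head at P-5: h = 854.61 m (water level in the piezometer is the total head).
Head difference: h(P-3) − h(P-5) = 856.61 − 854.61 = 2.00 m.
Hydraulic gradient: i = |Δh| / L = 2.00 / 949.3 = 0.00211.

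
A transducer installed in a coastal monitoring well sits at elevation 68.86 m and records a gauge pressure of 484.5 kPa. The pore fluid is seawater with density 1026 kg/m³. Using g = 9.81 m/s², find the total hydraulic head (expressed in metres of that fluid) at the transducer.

ψ = P/(ρg) = 484.5×1000 / (1026 × 9.81) = 48.14 m.
h = z + ψ = 68.86 + 48.14 = 117.00 m.

h ≈ 117.00 m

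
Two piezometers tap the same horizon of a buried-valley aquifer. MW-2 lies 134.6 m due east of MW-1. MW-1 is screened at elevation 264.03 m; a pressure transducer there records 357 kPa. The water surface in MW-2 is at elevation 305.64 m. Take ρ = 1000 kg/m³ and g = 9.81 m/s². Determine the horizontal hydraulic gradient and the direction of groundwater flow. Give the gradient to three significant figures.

i ≈ 0.0388; groundwater flows toward the west

Pressure head at MW-1: ψ = P/(ρg) = 357×1000 / (1000 × 9.81) = 36.39 m.
Total head at MW-1: h = z + ψ = 264.03 + 36.39 = 300.42 m.
Total head at MW-2: h = 305.64 m (water level in the piezometer is the total head).
Head difference: h(MW-1) − h(MW-2) = 300.42 − 305.64 = -5.22 m.
Hydraulic gradient: i = |Δh| / L = 5.22 / 134.6 = 0.0388.
Flow is from higher to lower head: from MW-2 toward MW-1, i.e. toward the west.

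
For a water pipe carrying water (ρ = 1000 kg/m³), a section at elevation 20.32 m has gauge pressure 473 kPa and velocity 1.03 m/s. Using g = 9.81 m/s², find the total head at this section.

h ≈ 68.59 m

Pressure head ψ = P/(ρg) = 473×1000 / (1000 × 9.81) = 48.22 m.
Velocity head = v²/(2g) = 1.03² / (2 × 9.81) = 0.054 m.
h = z + ψ + v²/(2g) = 20.32 + 48.22 + 0.054 = 68.59 m.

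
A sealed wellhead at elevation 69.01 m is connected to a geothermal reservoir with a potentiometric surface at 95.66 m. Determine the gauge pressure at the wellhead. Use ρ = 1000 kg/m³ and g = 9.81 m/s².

P ≈ 261 kPa

Head above the cap: Δh = 95.66 − 69.01 = 26.65 m.
P = ρgΔh = 1000 × 9.81 × 26.65 = 261437 Pa ≈ 261 kPa.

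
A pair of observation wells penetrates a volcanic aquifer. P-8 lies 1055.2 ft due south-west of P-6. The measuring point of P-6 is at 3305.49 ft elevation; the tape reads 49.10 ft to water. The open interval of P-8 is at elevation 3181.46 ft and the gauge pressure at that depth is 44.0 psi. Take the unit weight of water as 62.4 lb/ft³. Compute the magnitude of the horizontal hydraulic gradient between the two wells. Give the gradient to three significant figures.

Total head at P-6: h = 3305.49 − 49.10 = 3256.39 ft.
Pressure head at P-8: ψ = 144·P/γ = 144 × 44.0 / 62.4 = 101.54 ft.
Total head at P-8: h = z + ψ = 3181.46 + 101.54 = 3283.00 ft.
Head difference: h(P-6) − h(P-8) = 3256.39 − 3283.00 = -26.61 ft.
Hydraulic gradient: i = |Δh| / L = 26.61 / 1055.2 = 0.0252.

i ≈ 0.0252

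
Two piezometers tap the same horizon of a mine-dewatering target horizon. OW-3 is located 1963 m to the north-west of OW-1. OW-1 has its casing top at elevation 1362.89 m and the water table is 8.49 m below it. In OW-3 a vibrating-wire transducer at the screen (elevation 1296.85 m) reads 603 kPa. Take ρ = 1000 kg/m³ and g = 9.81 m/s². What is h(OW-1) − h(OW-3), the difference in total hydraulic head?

Total head at OW-1: h = 1362.89 − 8.49 = 1354.40 m.
Pressure head at OW-3: ψ = P/(ρg) = 603×1000 / (1000 × 9.81) = 61.47 m.
Total head at OW-3: h = z + ψ = 1296.85 + 61.47 = 1358.32 m.
Head difference: h(OW-1) − h(OW-3) = 1354.40 − 1358.32 = -3.92 m.

Δh ≈ -3.92 m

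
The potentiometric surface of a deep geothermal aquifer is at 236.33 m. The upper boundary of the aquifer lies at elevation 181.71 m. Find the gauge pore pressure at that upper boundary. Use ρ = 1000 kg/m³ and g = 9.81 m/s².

P ≈ 536 kPa

Pressure head at the aquifer top: ψ = h − z = 236.33 − 181.71 = 54.62 m.
P = ρgψ = 1000 × 9.81 × 54.62 = 535822 Pa ≈ 536 kPa.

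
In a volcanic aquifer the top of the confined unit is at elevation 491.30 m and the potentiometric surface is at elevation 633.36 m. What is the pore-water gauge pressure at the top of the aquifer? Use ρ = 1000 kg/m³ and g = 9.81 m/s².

Pressure head at the aquifer top: ψ = h − z = 633.36 − 491.30 = 142.06 m.
P = ρgψ = 1000 × 9.81 × 142.06 = 1393609 Pa ≈ 1390 kPa.

P ≈ 1390 kPa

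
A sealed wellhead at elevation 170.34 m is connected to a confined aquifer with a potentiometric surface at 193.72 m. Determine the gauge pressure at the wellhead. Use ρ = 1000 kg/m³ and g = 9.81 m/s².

P ≈ 229 kPa

Head above the cap: Δh = 193.72 − 170.34 = 23.38 m.
P = ρgΔh = 1000 × 9.81 × 23.38 = 229358 Pa ≈ 229 kPa.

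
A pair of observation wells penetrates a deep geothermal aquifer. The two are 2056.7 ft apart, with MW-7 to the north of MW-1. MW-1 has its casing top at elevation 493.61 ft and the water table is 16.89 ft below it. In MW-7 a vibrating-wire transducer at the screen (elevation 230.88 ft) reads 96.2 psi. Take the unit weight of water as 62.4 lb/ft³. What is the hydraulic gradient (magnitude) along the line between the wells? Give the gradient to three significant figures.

i ≈ 0.0116

Total head at MW-1: h = 493.61 − 16.89 = 476.72 ft.
Pressure head at MW-7: ψ = 144·P/γ = 144 × 96.2 / 62.4 = 222.00 ft.
Total head at MW-7: h = z + ψ = 230.88 + 222.00 = 452.88 ft.
Head difference: h(MW-1) − h(MW-7) = 476.72 − 452.88 = 23.84 ft.
Hydraulic gradient: i = |Δh| / L = 23.84 / 2056.7 = 0.0116.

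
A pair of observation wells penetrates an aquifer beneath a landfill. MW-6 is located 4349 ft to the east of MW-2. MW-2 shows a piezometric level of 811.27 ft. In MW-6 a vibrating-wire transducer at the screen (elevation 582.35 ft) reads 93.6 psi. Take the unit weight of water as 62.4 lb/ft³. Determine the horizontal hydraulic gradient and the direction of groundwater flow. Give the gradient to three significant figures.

Total head at MW-2: h = 811.27 ft (water level in the piezometer is the total head).
Pressure head at MW-6: ψ = 144·P/γ = 144 × 93.6 / 62.4 = 216.00 ft.
Total head at MW-6: h = z + ψ = 582.35 + 216.00 = 798.35 ft.
Head difference: h(MW-2) − h(MW-6) = 811.27 − 798.35 = 12.92 ft.
Hydraulic gradient: i = |Δh| / L = 12.92 / 4349 = 0.00297.
Flow is from higher to lower head: from MW-2 toward MW-6, i.e. toward the east.

i ≈ 0.00297; groundwater flows toward the east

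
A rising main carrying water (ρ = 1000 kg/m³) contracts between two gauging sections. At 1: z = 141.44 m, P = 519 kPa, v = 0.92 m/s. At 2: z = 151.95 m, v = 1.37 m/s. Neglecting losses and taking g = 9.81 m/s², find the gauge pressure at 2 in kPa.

P₂ ≈ 415 kPa

Pressure head at 1: ψ₁ = P₁/(ρg) = 519×1000 / (1000 × 9.81) = 52.91 m.
Velocity heads: v₁²/2g = 0.92²/19.62 = 0.043 m; v₂²/2g = 1.37²/19.62 = 0.096 m.
Total head H = z₁ + ψ₁ + v₁²/2g = 141.44 + 52.91 + 0.043 = 194.39 m.
ψ₂ = H − z₂ − v₂²/2g = 194.39 − 151.95 − 0.096 = 42.34 m.
P₂ = ρgψ₂ = 1000 × 9.81 × 42.34 ≈ 415 kPa.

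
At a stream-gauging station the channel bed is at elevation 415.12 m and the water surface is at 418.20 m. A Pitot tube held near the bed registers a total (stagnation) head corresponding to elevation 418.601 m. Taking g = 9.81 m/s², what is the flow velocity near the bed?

v ≈ 2.80 m/s

Near the bed, under hydrostatic conditions, the piezometric head (z + ψ) equals the free-surface elevation, 418.20 m.
Velocity head = total − piezometric = 418.601 − 418.20 = 0.401 m.
v = √(2g·h_v) = √(2 × 9.81 × 0.401) = 2.80 m/s.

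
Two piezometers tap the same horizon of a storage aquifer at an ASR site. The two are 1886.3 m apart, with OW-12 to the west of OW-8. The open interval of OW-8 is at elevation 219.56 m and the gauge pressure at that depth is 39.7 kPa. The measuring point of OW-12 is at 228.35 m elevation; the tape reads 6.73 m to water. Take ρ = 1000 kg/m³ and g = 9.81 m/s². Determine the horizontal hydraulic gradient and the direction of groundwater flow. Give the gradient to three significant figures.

i ≈ 0.00105; groundwater flows toward the west

Pressure head at OW-8: ψ = P/(ρg) = 39.7×1000 / (1000 × 9.81) = 4.05 m.
Total head at OW-8: h = z + ψ = 219.56 + 4.05 = 223.61 m.
Total head at OW-12: h = 228.35 − 6.73 = 221.62 m.
Head difference: h(OW-8) − h(OW-12) = 223.61 − 221.62 = 1.99 m.
Hydraulic gradient: i = |Δh| / L = 1.99 / 1886.3 = 0.00105.
Flow is from higher to lower head: from OW-8 toward OW-12, i.e. toward the west.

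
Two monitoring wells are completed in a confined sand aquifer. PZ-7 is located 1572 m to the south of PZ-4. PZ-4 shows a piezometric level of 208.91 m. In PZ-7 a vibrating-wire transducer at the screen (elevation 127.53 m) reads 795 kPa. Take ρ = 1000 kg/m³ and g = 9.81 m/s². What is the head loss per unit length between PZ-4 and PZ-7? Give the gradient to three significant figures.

Total head at PZ-4: h = 208.91 m (water level in the piezometer is the total head).
Pressure head at PZ-7: ψ = P/(ρg) = 795×1000 / (1000 × 9.81) = 81.04 m.
Total head at PZ-7: h = z + ψ = 127.53 + 81.04 = 208.57 m.
Head difference: h(PZ-4) − h(PZ-7) = 208.91 − 208.57 = 0.34 m.
Hydraulic gradient: i = |Δh| / L = 0.34 / 1572 = 0.000216.

i ≈ 0.000216 m/m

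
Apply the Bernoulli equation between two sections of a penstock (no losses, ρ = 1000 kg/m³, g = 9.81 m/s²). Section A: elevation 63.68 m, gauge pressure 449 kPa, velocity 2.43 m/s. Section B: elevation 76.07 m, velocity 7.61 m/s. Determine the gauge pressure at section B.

P₂ ≈ 301 kPa

Pressure head at A: ψ₁ = P₁/(ρg) = 449×1000 / (1000 × 9.81) = 45.77 m.
Velocity heads: v₁²/2g = 2.43²/19.62 = 0.301 m; v₂²/2g = 7.61²/19.62 = 2.952 m.
Total head H = z₁ + ψ₁ + v₁²/2g = 63.68 + 45.77 + 0.301 = 109.75 m.
ψ₂ = H − z₂ − v₂²/2g = 109.75 − 76.07 − 2.952 = 30.73 m.
P₂ = ρgψ₂ = 1000 × 9.81 × 30.73 ≈ 301 kPa.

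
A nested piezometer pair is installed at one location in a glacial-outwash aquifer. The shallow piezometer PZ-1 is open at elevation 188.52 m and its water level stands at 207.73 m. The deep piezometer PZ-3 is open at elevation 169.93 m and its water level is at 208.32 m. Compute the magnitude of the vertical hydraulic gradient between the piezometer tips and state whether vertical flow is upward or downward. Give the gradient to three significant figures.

Total head at PZ-1: h = 207.73 m (water level in the standpipe).
Total head at PZ-3: h = 208.32 m.
Δh = h(PZ-1) − h(PZ-3) = 207.73 − 208.32 = -0.59 m.
Vertical separation Δz = 188.52 − 169.93 = 18.59 m.
|i_v| = |Δh| / Δz = 0.59 / 18.59 = 0.0317.
Head is higher in the deep piezometer, so vertical flow is upward (discharge condition).

|i_v| ≈ 0.0317; vertical flow is upward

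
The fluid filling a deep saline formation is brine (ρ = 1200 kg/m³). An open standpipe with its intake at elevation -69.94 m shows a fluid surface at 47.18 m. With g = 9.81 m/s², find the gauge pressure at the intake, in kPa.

Pressure head ψ = h − z = 47.18 − (-69.94) = 117.12 m.
P = ρgψ = 1200 × 9.81 × 117.12 = 1378737 Pa ≈ 1380 kPa.

P ≈ 1380 kPa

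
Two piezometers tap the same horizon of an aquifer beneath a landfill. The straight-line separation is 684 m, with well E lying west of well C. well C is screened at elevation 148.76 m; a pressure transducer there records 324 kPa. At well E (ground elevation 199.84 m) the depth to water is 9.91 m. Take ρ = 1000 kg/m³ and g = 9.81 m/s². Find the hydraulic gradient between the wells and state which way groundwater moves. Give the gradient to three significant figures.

i ≈ 0.0119; groundwater flows toward the east

Pressure head at well C: ψ = P/(ρg) = 324×1000 / (1000 × 9.81) = 33.03 m.
Total head at well C: h = z + ψ = 148.76 + 33.03 = 181.79 m.
Total head at well E: h = 199.84 − 9.91 = 189.93 m.
Head difference: h(well C) − h(well E) = 181.79 − 189.93 = -8.14 m.
Hydraulic gradient: i = |Δh| / L = 8.14 / 684 = 0.0119.
Flow is from higher to lower head: from well E toward well C, i.e. toward the east.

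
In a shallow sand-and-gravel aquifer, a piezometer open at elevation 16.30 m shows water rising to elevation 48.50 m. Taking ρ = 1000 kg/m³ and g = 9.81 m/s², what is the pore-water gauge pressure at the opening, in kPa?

P ≈ 316 kPa

Pressure head ψ = h − z = 48.50 − 16.30 = 32.20 m.
P = ρgψ = 1000 × 9.81 × 32.20 = 315882 Pa ≈ 316 kPa.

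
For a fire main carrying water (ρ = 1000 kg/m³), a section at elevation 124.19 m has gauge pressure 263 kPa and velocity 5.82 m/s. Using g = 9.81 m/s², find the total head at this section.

Pressure head ψ = P/(ρg) = 263×1000 / (1000 × 9.81) = 26.81 m.
Velocity head = v²/(2g) = 5.82² / (2 × 9.81) = 1.726 m.
h = z + ψ + v²/(2g) = 124.19 + 26.81 + 1.726 = 152.73 m.

h ≈ 152.73 m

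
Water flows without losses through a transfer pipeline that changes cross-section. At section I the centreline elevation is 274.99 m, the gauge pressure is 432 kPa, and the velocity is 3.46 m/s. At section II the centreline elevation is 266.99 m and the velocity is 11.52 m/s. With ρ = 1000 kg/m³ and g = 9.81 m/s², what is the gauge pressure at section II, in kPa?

P₂ ≈ 450 kPa

Pressure head at I: ψ₁ = P₁/(ρg) = 432×1000 / (1000 × 9.81) = 44.04 m.
Velocity heads: v₁²/2g = 3.46²/19.62 = 0.610 m; v₂²/2g = 11.52²/19.62 = 6.764 m.
Total head H = z₁ + ψ₁ + v₁²/2g = 274.99 + 44.04 + 0.610 = 319.64 m.
ψ₂ = H − z₂ − v₂²/2g = 319.64 − 266.99 − 6.764 = 45.89 m.
P₂ = ρgψ₂ = 1000 × 9.81 × 45.89 ≈ 450 kPa.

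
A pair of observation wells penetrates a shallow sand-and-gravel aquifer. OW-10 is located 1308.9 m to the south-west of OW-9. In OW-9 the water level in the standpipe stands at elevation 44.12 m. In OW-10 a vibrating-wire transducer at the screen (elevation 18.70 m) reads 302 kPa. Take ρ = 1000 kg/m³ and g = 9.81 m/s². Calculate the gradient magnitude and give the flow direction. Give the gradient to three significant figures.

i ≈ 0.00410; groundwater flows toward the north-east

Total head at OW-9: h = 44.12 m (water level in the piezometer is the total head).
Pressure head at OW-10: ψ = P/(ρg) = 302×1000 / (1000 × 9.81) = 30.78 m.
Total head at OW-10: h = z + ψ = 18.70 + 30.78 = 49.48 m.
Head difference: h(OW-9) − h(OW-10) = 44.12 − 49.48 = -5.36 m.
Hydraulic gradient: i = |Δh| / L = 5.36 / 1308.9 = 0.00410.
Flow is from higher to lower head: from OW-10 toward OW-9, i.e. toward the north-east.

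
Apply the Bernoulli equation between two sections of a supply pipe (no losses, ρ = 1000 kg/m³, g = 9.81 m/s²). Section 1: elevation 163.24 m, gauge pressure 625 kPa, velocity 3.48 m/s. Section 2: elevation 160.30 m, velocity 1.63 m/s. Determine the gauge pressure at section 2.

Pressure head at 1: ψ₁ = P₁/(ρg) = 625×1000 / (1000 × 9.81) = 63.71 m.
Velocity heads: v₁²/2g = 3.48²/19.62 = 0.617 m; v₂²/2g = 1.63²/19.62 = 0.135 m.
Total head H = z₁ + ψ₁ + v₁²/2g = 163.24 + 63.71 + 0.617 = 227.57 m.
ψ₂ = H − z₂ − v₂²/2g = 227.57 − 160.30 − 0.135 = 67.13 m.
P₂ = ρgψ₂ = 1000 × 9.81 × 67.13 ≈ 659 kPa.

P₂ ≈ 659 kPa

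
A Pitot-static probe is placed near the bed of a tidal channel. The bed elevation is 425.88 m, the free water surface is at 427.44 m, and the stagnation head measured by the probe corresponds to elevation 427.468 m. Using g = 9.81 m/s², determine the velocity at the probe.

v ≈ 0.741 m/s

Near the bed, under hydrostatic conditions, the piezometric head (z + ψ) equals the free-surface elevation, 427.44 m.
Velocity head = total − piezometric = 427.468 − 427.44 = 0.028 m.
v = √(2g·h_v) = √(2 × 9.81 × 0.028) = 0.741 m/s.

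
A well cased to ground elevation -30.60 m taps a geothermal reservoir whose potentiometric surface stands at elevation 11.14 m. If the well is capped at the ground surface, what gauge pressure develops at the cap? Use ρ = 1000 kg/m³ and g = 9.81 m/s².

Head above the cap: Δh = 11.14 − (-30.60) = 41.74 m.
P = ρgΔh = 1000 × 9.81 × 41.74 = 409469 Pa ≈ 409 kPa.

P ≈ 409 kPa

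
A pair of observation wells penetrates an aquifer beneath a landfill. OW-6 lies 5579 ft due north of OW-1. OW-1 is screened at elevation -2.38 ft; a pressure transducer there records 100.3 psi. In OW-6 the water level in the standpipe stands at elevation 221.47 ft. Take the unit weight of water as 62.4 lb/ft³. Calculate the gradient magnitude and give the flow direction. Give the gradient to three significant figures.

i ≈ 0.00136; groundwater flows toward the north

Pressure head at OW-1: ψ = 144·P/γ = 144 × 100.3 / 62.4 = 231.46 ft.
Total head at OW-1: h = z + ψ = -2.38 + 231.46 = 229.08 ft.
Total head at OW-6: h = 221.47 ft (water level in the piezometer is the total head).
Head difference: h(OW-1) − h(OW-6) = 229.08 − 221.47 = 7.61 ft.
Hydraulic gradient: i = |Δh| / L = 7.61 / 5579 = 0.00136.
Flow is from higher to lower head: from OW-1 toward OW-6, i.e. toward the north.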